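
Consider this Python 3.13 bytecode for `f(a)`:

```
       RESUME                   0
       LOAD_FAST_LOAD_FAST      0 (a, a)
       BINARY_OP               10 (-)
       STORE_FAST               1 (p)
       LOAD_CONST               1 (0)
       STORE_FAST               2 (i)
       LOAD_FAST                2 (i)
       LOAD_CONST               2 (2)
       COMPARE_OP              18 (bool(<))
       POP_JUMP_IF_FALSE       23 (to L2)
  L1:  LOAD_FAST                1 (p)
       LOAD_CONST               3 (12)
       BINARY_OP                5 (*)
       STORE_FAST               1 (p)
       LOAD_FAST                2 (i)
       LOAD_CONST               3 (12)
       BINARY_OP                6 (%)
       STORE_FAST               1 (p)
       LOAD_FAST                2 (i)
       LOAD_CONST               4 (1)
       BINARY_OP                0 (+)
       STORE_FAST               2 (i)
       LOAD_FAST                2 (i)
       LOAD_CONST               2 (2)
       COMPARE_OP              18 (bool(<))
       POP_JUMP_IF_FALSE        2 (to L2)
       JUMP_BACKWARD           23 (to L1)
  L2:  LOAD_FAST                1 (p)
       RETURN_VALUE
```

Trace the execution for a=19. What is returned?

1

LOAD_FAST_LOAD_FAST a,a → push 19,19. Stack: [19, 19]
BINARY_OP - → 19 - 19 = 0. Stack: [0]
STORE_FAST p → p=0. Stack: []
LOAD_CONST → push 0. Stack: [0]
STORE_FAST i → i=0. Stack: []
LOAD_FAST i → push 0. Stack: [0]
LOAD_CONST → push 2. Stack: [0, 2]
COMPARE_OP bool(<) → 0 vs 2 = True. Stack: [True]
POP_JUMP_IF_FALSE → pop True; no jump. Stack: []
LOAD_FAST p → push 0. Stack: [0]
LOAD_CONST → push 12. Stack: [0, 12]
BINARY_OP * → 0 * 12 = 0. Stack: [0]
STORE_FAST p → p=0. Stack: []
LOAD_FAST i → push 0. Stack: [0]
LOAD_CONST → push 12. Stack: [0, 12]
BINARY_OP % → 0 % 12 = 0. Stack: [0]
STORE_FAST p → p=0. Stack: []
LOAD_FAST i → push 0. Stack: [0]
LOAD_CONST → push 1. Stack: [0, 1]
BINARY_OP + → 0 + 1 = 1. Stack: [1]
STORE_FAST i → i=1. Stack: []
LOAD_FAST i → push 1. Stack: [1]
LOAD_CONST → push 2. Stack: [1, 2]
COMPARE_OP bool(<) → 1 vs 2 = True. Stack: [True]
POP_JUMP_IF_FALSE → pop True; no jump. Stack: []
LOAD_FAST p → push 0. Stack: [0]
LOAD_CONST → push 12. Stack: [0, 12]
BINARY_OP * → 0 * 12 = 0. Stack: [0]
STORE_FAST p → p=0. Stack: []
LOAD_FAST i → push 1. Stack: [1]
LOAD_CONST → push 12. Stack: [1, 12]
BINARY_OP % → 1 % 12 = 1. Stack: [1]
STORE_FAST p → p=1. Stack: []
LOAD_FAST i → push 1. Stack: [1]
LOAD_CONST → push 1. Stack: [1, 1]
BINARY_OP + → 1 + 1 = 2. Stack: [2]
STORE_FAST i → i=2. Stack: []
LOAD_FAST i → push 2. Stack: [2]
LOAD_CONST → push 2. Stack: [2, 2]
COMPARE_OP bool(<) → 2 vs 2 = False. Stack: [False]
POP_JUMP_IF_FALSE → pop False; jump. Stack: []
LOAD_FAST p → push 1. Stack: [1]
RETURN_VALUE → return 1.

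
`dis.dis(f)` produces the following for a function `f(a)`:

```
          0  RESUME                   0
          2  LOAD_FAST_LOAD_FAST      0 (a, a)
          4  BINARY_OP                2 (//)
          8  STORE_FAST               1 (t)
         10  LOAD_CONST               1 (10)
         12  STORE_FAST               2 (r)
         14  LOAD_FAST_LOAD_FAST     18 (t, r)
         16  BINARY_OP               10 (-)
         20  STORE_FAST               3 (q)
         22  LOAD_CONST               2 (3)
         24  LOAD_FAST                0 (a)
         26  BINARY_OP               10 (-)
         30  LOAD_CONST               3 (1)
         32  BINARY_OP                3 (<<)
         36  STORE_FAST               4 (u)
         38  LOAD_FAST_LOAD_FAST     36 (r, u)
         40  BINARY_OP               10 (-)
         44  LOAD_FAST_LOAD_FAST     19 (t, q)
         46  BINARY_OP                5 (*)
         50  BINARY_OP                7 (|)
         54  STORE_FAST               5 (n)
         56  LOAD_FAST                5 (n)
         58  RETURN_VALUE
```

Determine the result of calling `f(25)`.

LOAD_FAST_LOAD_FAST a,a → push 25,25. Stack: [25, 25]
BINARY_OP // → 25 // 25 = 1. Stack: [1]
STORE_FAST t → t=1. Stack: []
LOAD_CONST → push 10. Stack: [10]
STORE_FAST r → r=10. Stack: []
LOAD_FAST_LOAD_FAST t,r → push 1,10. Stack: [1, 10]
BINARY_OP - → 1 - 10 = -9. Stack: [-9]
STORE_FAST q → q=-9. Stack: []
LOAD_CONST → push 3. Stack: [3]
LOAD_FAST a → push 25. Stack: [3, 25]
BINARY_OP - → 3 - 25 = -22. Stack: [-22]
LOAD_CONST → push 1. Stack: [-22, 1]
BINARY_OP << → -22 << 1 = -44. Stack: [-44]
STORE_FAST u → u=-44. Stack: []
LOAD_FAST_LOAD_FAST r,u → push 10,-44. Stack: [10, -44]
BINARY_OP - → 10 - -44 = 54. Stack: [54]
LOAD_FAST_LOAD_FAST t,q → push 1,-9. Stack: [54, 1, -9]
BINARY_OP * → 1 * -9 = -9. Stack: [54, -9]
BINARY_OP | → 54 | -9 = -9. Stack: [-9]
STORE_FAST n → n=-9. Stack: []
LOAD_FAST n → push -9. Stack: [-9]
RETURN_VALUE → return -9.

-9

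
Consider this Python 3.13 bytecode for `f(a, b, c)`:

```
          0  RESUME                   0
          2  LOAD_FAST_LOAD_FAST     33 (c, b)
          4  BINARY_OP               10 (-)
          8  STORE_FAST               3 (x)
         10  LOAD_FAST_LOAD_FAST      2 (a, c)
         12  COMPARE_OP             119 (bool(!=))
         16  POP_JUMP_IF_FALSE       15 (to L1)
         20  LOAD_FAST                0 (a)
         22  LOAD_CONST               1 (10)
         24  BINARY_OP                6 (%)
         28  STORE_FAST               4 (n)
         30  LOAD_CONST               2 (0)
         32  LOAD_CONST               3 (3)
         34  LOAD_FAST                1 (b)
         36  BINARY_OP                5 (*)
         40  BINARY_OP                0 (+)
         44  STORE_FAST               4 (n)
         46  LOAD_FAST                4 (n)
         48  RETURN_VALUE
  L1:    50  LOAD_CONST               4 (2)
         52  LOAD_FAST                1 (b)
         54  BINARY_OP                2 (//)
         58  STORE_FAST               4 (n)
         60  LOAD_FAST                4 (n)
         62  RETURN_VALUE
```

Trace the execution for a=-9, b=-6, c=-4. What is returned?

LOAD_FAST_LOAD_FAST c,b → push -4,-6. Stack: [-4, -6]
BINARY_OP - → -4 - -6 = 2. Stack: [2]
STORE_FAST x → x=2. Stack: []
LOAD_FAST_LOAD_FAST a,c → push -9,-4. Stack: [-9, -4]
COMPARE_OP bool(!=) → -9 vs -4 = True. Stack: [True]
POP_JUMP_IF_FALSE → pop True; no jump. Stack: []
LOAD_FAST a → push -9. Stack: [-9]
LOAD_CONST → push 10. Stack: [-9, 10]
BINARY_OP % → -9 % 10 = 1. Stack: [1]
STORE_FAST n → n=1. Stack: []
LOAD_CONST → push 0. Stack: [0]
LOAD_CONST → push 3. Stack: [0, 3]
LOAD_FAST b → push -6. Stack: [0, 3, -6]
BINARY_OP * → 3 * -6 = -18. Stack: [0, -18]
BINARY_OP + → 0 + -18 = -18. Stack: [-18]
STORE_FAST n → n=-18. Stack: []
LOAD_FAST n → push -18. Stack: [-18]
RETURN_VALUE → return -18.

-18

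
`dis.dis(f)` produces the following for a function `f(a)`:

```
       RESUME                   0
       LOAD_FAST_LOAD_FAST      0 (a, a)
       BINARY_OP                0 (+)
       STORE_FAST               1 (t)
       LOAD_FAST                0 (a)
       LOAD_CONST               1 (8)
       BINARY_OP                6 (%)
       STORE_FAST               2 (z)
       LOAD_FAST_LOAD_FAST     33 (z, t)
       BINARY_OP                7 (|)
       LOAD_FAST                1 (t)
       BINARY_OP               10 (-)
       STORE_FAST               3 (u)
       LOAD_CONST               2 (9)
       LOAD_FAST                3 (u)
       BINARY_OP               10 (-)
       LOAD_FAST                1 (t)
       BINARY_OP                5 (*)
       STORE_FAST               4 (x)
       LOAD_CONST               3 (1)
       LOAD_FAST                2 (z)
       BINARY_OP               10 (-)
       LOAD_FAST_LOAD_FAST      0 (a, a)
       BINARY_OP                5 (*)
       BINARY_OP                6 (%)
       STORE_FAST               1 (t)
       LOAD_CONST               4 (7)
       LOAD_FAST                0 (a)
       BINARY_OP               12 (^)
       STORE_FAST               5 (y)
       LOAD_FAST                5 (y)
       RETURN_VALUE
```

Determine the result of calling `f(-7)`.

LOAD_FAST_LOAD_FAST a,a → push -7,-7. Stack: [-7, -7]
BINARY_OP + → -7 + -7 = -14. Stack: [-14]
STORE_FAST t → t=-14. Stack: []
LOAD_FAST a → push -7. Stack: [-7]
LOAD_CONST → push 8. Stack: [-7, 8]
BINARY_OP % → -7 % 8 = 1. Stack: [1]
STORE_FAST z → z=1. Stack: []
LOAD_FAST_LOAD_FAST z,t → push 1,-14. Stack: [1, -14]
BINARY_OP | → 1 | -14 = -13. Stack: [-13]
LOAD_FAST t → push -14. Stack: [-13, -14]
BINARY_OP - → -13 - -14 = 1. Stack: [1]
STORE_FAST u → u=1. Stack: []
LOAD_CONST → push 9. Stack: [9]
LOAD_FAST u → push 1. Stack: [9, 1]
BINARY_OP - → 9 - 1 = 8. Stack: [8]
LOAD_FAST t → push -14. Stack: [8, -14]
BINARY_OP * → 8 * -14 = -112. Stack: [-112]
STORE_FAST x → x=-112. Stack: []
LOAD_CONST → push 1. Stack: [1]
LOAD_FAST z → push 1. Stack: [1, 1]
BINARY_OP - → 1 - 1 = 0. Stack: [0]
LOAD_FAST_LOAD_FAST a,a → push -7,-7. Stack: [0, -7, -7]
BINARY_OP * → -7 * -7 = 49. Stack: [0, 49]
BINARY_OP % → 0 % 49 = 0. Stack: [0]
STORE_FAST t → t=0. Stack: []
LOAD_CONST → push 7. Stack: [7]
LOAD_FAST a → push -7. Stack: [7, -7]
BINARY_OP ^ → 7 ^ -7 = -2. Stack: [-2]
STORE_FAST y → y=-2. Stack: []
LOAD_FAST y → push -2. Stack: [-2]
RETURN_VALUE → return -2.

-2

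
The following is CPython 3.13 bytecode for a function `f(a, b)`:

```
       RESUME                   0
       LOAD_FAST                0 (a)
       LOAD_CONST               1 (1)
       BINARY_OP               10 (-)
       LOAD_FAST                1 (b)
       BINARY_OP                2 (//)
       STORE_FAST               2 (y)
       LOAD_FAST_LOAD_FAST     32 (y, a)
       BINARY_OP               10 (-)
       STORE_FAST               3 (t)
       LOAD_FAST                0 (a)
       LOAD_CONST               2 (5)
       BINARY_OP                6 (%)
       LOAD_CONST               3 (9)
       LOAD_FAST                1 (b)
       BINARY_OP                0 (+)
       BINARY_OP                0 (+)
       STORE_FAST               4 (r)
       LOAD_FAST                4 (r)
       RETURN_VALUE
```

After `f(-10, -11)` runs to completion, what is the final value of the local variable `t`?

LOAD_FAST a → push -10. Stack: [-10]
LOAD_CONST → push 1. Stack: [-10, 1]
BINARY_OP - → -10 - 1 = -11. Stack: [-11]
LOAD_FAST b → push -11. Stack: [-11, -11]
BINARY_OP // → -11 // -11 = 1. Stack: [1]
STORE_FAST y → y=1. Stack: []
LOAD_FAST_LOAD_FAST y,a → push 1,-10. Stack: [1, -10]
BINARY_OP - → 1 - -10 = 11. Stack: [11]
STORE_FAST t → t=11. Stack: []
LOAD_FAST a → push -10. Stack: [-10]
LOAD_CONST → push 5. Stack: [-10, 5]
BINARY_OP % → -10 % 5 = 0. Stack: [0]
LOAD_CONST → push 9. Stack: [0, 9]
LOAD_FAST b → push -11. Stack: [0, 9, -11]
BINARY_OP + → 9 + -11 = -2. Stack: [0, -2]
BINARY_OP + → 0 + -2 = -2. Stack: [-2]
STORE_FAST r → r=-2. Stack: []
LOAD_FAST r → push -2. Stack: [-2]
RETURN_VALUE → return -2.

11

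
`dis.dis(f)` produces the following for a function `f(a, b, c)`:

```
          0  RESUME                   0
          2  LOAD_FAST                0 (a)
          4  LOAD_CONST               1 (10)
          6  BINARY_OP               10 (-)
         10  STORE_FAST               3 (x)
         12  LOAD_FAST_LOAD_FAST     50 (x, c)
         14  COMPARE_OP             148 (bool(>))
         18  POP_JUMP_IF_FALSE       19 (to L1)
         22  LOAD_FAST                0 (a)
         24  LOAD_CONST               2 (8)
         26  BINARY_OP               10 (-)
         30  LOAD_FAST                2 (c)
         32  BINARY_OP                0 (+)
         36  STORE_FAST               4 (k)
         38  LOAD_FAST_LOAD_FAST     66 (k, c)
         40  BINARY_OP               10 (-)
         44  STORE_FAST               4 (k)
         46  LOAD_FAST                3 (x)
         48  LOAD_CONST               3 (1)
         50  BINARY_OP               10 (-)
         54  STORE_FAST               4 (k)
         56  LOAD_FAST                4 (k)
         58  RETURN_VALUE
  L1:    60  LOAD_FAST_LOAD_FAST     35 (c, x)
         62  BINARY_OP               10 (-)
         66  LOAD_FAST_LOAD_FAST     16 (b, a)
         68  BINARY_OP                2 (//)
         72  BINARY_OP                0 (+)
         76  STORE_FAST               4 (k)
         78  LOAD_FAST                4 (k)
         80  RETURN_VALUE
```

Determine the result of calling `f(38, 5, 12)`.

LOAD_FAST a → push 38. Stack: [38]
LOAD_CONST → push 10. Stack: [38, 10]
BINARY_OP - → 38 - 10 = 28. Stack: [28]
STORE_FAST x → x=28. Stack: []
LOAD_FAST_LOAD_FAST x,c → push 28,12. Stack: [28, 12]
COMPARE_OP bool(>) → 28 vs 12 = True. Stack: [True]
POP_JUMP_IF_FALSE → pop True; no jump. Stack: []
LOAD_FAST a → push 38. Stack: [38]
LOAD_CONST → push 8. Stack: [38, 8]
BINARY_OP - → 38 - 8 = 30. Stack: [30]
LOAD_FAST c → push 12. Stack: [30, 12]
BINARY_OP + → 30 + 12 = 42. Stack: [42]
STORE_FAST k → k=42. Stack: []
LOAD_FAST_LOAD_FAST k,c → push 42,12. Stack: [42, 12]
BINARY_OP - → 42 - 12 = 30. Stack: [30]
STORE_FAST k → k=30. Stack: []
LOAD_FAST x → push 28. Stack: [28]
LOAD_CONST → push 1. Stack: [28, 1]
BINARY_OP - → 28 - 1 = 27. Stack: [27]
STORE_FAST k → k=27. Stack: []
LOAD_FAST k → push 27. Stack: [27]
RETURN_VALUE → return 27.

27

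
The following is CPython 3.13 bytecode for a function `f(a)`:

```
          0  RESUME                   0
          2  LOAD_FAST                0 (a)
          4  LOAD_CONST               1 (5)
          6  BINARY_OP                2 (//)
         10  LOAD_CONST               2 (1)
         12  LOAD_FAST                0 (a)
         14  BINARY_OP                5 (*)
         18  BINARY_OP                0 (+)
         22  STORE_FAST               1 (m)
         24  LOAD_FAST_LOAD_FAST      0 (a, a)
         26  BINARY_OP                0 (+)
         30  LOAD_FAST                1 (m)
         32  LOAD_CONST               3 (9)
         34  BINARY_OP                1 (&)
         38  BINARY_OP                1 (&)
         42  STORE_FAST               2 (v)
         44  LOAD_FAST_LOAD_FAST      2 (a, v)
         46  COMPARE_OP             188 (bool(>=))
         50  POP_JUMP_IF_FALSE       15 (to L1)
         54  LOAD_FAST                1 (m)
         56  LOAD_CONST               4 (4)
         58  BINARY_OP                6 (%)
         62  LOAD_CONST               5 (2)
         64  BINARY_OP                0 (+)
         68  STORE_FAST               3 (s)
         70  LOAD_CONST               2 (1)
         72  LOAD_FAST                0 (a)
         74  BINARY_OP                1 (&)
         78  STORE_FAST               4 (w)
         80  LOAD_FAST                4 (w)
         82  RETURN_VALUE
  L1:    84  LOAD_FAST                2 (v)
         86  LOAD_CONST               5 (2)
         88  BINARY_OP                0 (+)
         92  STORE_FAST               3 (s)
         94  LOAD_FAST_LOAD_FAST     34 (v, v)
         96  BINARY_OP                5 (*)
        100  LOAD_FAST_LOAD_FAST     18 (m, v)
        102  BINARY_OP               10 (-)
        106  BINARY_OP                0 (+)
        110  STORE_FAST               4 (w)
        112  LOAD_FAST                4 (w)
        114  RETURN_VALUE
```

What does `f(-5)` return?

-6

LOAD_FAST a → push -5. Stack: [-5]
LOAD_CONST → push 5. Stack: [-5, 5]
BINARY_OP // → -5 // 5 = -1. Stack: [-1]
LOAD_CONST → push 1. Stack: [-1, 1]
LOAD_FAST a → push -5. Stack: [-1, 1, -5]
BINARY_OP * → 1 * -5 = -5. Stack: [-1, -5]
BINARY_OP + → -1 + -5 = -6. Stack: [-6]
STORE_FAST m → m=-6. Stack: []
LOAD_FAST_LOAD_FAST a,a → push -5,-5. Stack: [-5, -5]
BINARY_OP + → -5 + -5 = -10. Stack: [-10]
LOAD_FAST m → push -6. Stack: [-10, -6]
LOAD_CONST → push 9. Stack: [-10, -6, 9]
BINARY_OP & → -6 & 9 = 8. Stack: [-10, 8]
BINARY_OP & → -10 & 8 = 0. Stack: [0]
STORE_FAST v → v=0. Stack: []
LOAD_FAST_LOAD_FAST a,v → push -5,0. Stack: [-5, 0]
COMPARE_OP bool(>=) → -5 vs 0 = False. Stack: [False]
POP_JUMP_IF_FALSE → pop False; jump. Stack: []
LOAD_FAST v → push 0. Stack: [0]
LOAD_CONST → push 2. Stack: [0, 2]
BINARY_OP + → 0 + 2 = 2. Stack: [2]
STORE_FAST s → s=2. Stack: []
LOAD_FAST_LOAD_FAST v,v → push 0,0. Stack: [0, 0]
BINARY_OP * → 0 * 0 = 0. Stack: [0]
LOAD_FAST_LOAD_FAST m,v → push -6,0. Stack: [0, -6, 0]
BINARY_OP - → -6 - 0 = -6. Stack: [0, -6]
BINARY_OP + → 0 + -6 = -6. Stack: [-6]
STORE_FAST w → w=-6. Stack: []
LOAD_FAST w → push -6. Stack: [-6]
RETURN_VALUE → return -6.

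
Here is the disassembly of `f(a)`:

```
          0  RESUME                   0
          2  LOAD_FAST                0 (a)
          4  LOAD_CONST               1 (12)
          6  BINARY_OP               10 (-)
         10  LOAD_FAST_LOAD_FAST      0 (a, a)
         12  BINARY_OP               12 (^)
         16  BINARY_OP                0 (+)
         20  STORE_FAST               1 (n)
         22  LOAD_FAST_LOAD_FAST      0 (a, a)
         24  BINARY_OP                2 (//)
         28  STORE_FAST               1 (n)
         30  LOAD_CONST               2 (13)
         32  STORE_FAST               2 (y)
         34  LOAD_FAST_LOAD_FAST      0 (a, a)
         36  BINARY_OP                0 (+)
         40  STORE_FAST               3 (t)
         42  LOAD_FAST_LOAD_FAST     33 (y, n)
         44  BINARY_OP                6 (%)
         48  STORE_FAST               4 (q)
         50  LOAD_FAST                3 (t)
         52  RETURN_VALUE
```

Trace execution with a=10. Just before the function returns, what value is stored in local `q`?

LOAD_FAST a → push 10. Stack: [10]
LOAD_CONST → push 12. Stack: [10, 12]
BINARY_OP - → 10 - 12 = -2. Stack: [-2]
LOAD_FAST_LOAD_FAST a,a → push 10,10. Stack: [-2, 10, 10]
BINARY_OP ^ → 10 ^ 10 = 0. Stack: [-2, 0]
BINARY_OP + → -2 + 0 = -2. Stack: [-2]
STORE_FAST n → n=-2. Stack: []
LOAD_FAST_LOAD_FAST a,a → push 10,10. Stack: [10, 10]
BINARY_OP // → 10 // 10 = 1. Stack: [1]
STORE_FAST n → n=1. Stack: []
LOAD_CONST → push 13. Stack: [13]
STORE_FAST y → y=13. Stack: []
LOAD_FAST_LOAD_FAST a,a → push 10,10. Stack: [10, 10]
BINARY_OP + → 10 + 10 = 20. Stack: [20]
STORE_FAST t → t=20. Stack: []
LOAD_FAST_LOAD_FAST y,n → push 13,1. Stack: [13, 1]
BINARY_OP % → 13 % 1 = 0. Stack: [0]
STORE_FAST q → q=0. Stack: []
LOAD_FAST t → push 20. Stack: [20]
RETURN_VALUE → return 20.

0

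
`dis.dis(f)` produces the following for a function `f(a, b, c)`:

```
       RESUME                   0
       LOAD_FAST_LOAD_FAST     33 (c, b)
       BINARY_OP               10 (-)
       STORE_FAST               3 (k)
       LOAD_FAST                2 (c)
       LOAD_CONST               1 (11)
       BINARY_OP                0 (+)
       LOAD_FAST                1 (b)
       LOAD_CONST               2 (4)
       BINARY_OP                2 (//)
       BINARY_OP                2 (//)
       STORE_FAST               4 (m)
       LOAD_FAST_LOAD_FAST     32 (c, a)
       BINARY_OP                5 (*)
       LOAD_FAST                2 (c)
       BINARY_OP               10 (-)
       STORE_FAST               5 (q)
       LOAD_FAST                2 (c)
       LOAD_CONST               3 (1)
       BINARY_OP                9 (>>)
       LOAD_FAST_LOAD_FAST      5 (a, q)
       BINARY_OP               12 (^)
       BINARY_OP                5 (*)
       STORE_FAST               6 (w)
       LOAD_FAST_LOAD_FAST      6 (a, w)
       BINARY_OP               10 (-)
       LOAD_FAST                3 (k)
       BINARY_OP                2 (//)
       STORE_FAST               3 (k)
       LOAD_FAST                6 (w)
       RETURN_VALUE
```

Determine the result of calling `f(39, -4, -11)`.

2346

LOAD_FAST_LOAD_FAST c,b → push -11,-4. Stack: [-11, -4]
BINARY_OP - → -11 - -4 = -7. Stack: [-7]
STORE_FAST k → k=-7. Stack: []
LOAD_FAST c → push -11. Stack: [-11]
LOAD_CONST → push 11. Stack: [-11, 11]
BINARY_OP + → -11 + 11 = 0. Stack: [0]
LOAD_FAST b → push -4. Stack: [0, -4]
LOAD_CONST → push 4. Stack: [0, -4, 4]
BINARY_OP // → -4 // 4 = -1. Stack: [0, -1]
BINARY_OP // → 0 // -1 = 0. Stack: [0]
STORE_FAST m → m=0. Stack: []
LOAD_FAST_LOAD_FAST c,a → push -11,39. Stack: [-11, 39]
BINARY_OP * → -11 * 39 = -429. Stack: [-429]
LOAD_FAST c → push -11. Stack: [-429, -11]
BINARY_OP - → -429 - -11 = -418. Stack: [-418]
STORE_FAST q → q=-418. Stack: []
LOAD_FAST c → push -11. Stack: [-11]
LOAD_CONST → push 1. Stack: [-11, 1]
BINARY_OP >> → -11 >> 1 = -6. Stack: [-6]
LOAD_FAST_LOAD_FAST a,q → push 39,-418. Stack: [-6, 39, -418]
BINARY_OP ^ → 39 ^ -418 = -391. Stack: [-6, -391]
BINARY_OP * → -6 * -391 = 2346. Stack: [2346]
STORE_FAST w → w=2346. Stack: []
LOAD_FAST_LOAD_FAST a,w → push 39,2346. Stack: [39, 2346]
BINARY_OP - → 39 - 2346 = -2307. Stack: [-2307]
LOAD_FAST k → push -7. Stack: [-2307, -7]
BINARY_OP // → -2307 // -7 = 329. Stack: [329]
STORE_FAST k → k=329. Stack: []
LOAD_FAST w → push 2346. Stack: [2346]
RETURN_VALUE → return 2346.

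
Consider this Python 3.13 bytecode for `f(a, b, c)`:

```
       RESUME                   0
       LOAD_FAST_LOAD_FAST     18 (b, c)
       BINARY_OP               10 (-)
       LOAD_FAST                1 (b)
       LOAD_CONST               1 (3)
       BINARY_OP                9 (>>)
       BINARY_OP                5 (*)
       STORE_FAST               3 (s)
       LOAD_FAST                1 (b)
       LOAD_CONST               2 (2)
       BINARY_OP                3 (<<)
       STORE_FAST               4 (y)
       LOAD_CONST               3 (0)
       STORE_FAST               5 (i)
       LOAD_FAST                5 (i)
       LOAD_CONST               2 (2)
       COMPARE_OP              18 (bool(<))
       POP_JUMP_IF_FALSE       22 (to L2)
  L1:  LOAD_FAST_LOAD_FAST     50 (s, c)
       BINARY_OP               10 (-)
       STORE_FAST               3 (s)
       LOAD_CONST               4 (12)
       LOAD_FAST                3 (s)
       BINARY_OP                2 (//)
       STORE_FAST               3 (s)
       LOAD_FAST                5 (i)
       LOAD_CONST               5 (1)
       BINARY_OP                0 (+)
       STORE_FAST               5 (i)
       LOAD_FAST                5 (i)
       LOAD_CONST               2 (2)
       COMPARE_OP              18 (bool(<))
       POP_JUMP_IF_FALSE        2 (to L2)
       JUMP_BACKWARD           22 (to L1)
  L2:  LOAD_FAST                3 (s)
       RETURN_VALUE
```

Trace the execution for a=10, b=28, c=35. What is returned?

LOAD_FAST_LOAD_FAST b,c → push 28,35. Stack: [28, 35]
BINARY_OP - → 28 - 35 = -7. Stack: [-7]
LOAD_FAST b → push 28. Stack: [-7, 28]
LOAD_CONST → push 3. Stack: [-7, 28, 3]
BINARY_OP >> → 28 >> 3 = 3. Stack: [-7, 3]
BINARY_OP * → -7 * 3 = -21. Stack: [-21]
STORE_FAST s → s=-21. Stack: []
LOAD_FAST b → push 28. Stack: [28]
LOAD_CONST → push 2. Stack: [28, 2]
BINARY_OP << → 28 << 2 = 112. Stack: [112]
STORE_FAST y → y=112. Stack: []
LOAD_CONST → push 0. Stack: [0]
STORE_FAST i → i=0. Stack: []
LOAD_FAST i → push 0. Stack: [0]
LOAD_CONST → push 2. Stack: [0, 2]
COMPARE_OP bool(<) → 0 vs 2 = True. Stack: [True]
POP_JUMP_IF_FALSE → pop True; no jump. Stack: []
LOAD_FAST_LOAD_FAST s,c → push -21,35. Stack: [-21, 35]
BINARY_OP - → -21 - 35 = -56. Stack: [-56]
STORE_FAST s → s=-56. Stack: []
LOAD_CONST → push 12. Stack: [12]
LOAD_FAST s → push -56. Stack: [12, -56]
BINARY_OP // → 12 // -56 = -1. Stack: [-1]
STORE_FAST s → s=-1. Stack: []
LOAD_FAST i → push 0. Stack: [0]
LOAD_CONST → push 1. Stack: [0, 1]
BINARY_OP + → 0 + 1 = 1. Stack: [1]
STORE_FAST i → i=1. Stack: []
LOAD_FAST i → push 1. Stack: [1]
LOAD_CONST → push 2. Stack: [1, 2]
COMPARE_OP bool(<) → 1 vs 2 = True. Stack: [True]
POP_JUMP_IF_FALSE → pop True; no jump. Stack: []
LOAD_FAST_LOAD_FAST s,c → push -1,35. Stack: [-1, 35]
BINARY_OP - → -1 - 35 = -36. Stack: [-36]
STORE_FAST s → s=-36. Stack: []
LOAD_CONST → push 12. Stack: [12]
LOAD_FAST s → push -36. Stack: [12, -36]
BINARY_OP // → 12 // -36 = -1. Stack: [-1]
STORE_FAST s → s=-1. Stack: []
LOAD_FAST i → push 1. Stack: [1]
LOAD_CONST → push 1. Stack: [1, 1]
BINARY_OP + → 1 + 1 = 2. Stack: [2]
STORE_FAST i → i=2. Stack: []
LOAD_FAST i → push 2. Stack: [2]
LOAD_CONST → push 2. Stack: [2, 2]
COMPARE_OP bool(<) → 2 vs 2 = False. Stack: [False]
POP_JUMP_IF_FALSE → pop False; jump. Stack: []
LOAD_FAST s → push -1. Stack: [-1]
RETURN_VALUE → return -1.

-1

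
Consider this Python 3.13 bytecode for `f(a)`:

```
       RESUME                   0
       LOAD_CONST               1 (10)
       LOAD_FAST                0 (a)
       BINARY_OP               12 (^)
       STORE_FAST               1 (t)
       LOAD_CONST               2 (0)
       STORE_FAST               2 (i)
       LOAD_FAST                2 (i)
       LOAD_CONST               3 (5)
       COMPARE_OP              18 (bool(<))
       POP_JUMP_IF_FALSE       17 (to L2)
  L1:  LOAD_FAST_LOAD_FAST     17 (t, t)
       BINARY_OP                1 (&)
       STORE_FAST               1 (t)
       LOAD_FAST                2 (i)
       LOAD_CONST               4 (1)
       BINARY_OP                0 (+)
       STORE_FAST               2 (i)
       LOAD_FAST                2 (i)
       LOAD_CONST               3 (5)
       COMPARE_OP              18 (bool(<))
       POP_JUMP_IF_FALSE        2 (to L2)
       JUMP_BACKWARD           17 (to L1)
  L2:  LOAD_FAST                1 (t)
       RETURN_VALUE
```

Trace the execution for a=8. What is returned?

LOAD_CONST → push 10
LOAD_FAST a → push 8
BINARY_OP ^ → 10 ^ 8 = 2
STORE_FAST t → t=2
LOAD_CONST → push 0
STORE_FAST i → i=0
LOAD_FAST i → push 0
LOAD_CONST → push 5
COMPARE_OP bool(<) → 0 vs 5 = True
POP_JUMP_IF_FALSE → pop True; no jump
LOAD_FAST_LOAD_FAST t,t → push 2,2
BINARY_OP & → 2 & 2 = 2
STORE_FAST t → t=2
LOAD_FAST i → push 0
LOAD_CONST → push 1
BINARY_OP + → 0 + 1 = 1
STORE_FAST i → i=1
LOAD_FAST i → push 1
LOAD_CONST → push 5
COMPARE_OP bool(<) → 1 vs 5 = True
POP_JUMP_IF_FALSE → pop True; no jump
LOAD_FAST_LOAD_FAST t,t → push 2,2
BINARY_OP & → 2 & 2 = 2
STORE_FAST t → t=2
LOAD_FAST i → push 1
LOAD_CONST → push 1
BINARY_OP + → 1 + 1 = 2
STORE_FAST i → i=2
LOAD_FAST i → push 2
LOAD_CONST → push 5
COMPARE_OP bool(<) → 2 vs 5 = True
POP_JUMP_IF_FALSE → pop True; no jump
LOAD_FAST_LOAD_FAST t,t → push 2,2
BINARY_OP & → 2 & 2 = 2
STORE_FAST t → t=2
LOAD_FAST i → push 2
LOAD_CONST → push 1
BINARY_OP + → 2 + 1 = 3
STORE_FAST i → i=3
LOAD_FAST i → push 3
LOAD_CONST → push 5
COMPARE_OP bool(<) → 3 vs 5 = True
POP_JUMP_IF_FALSE → pop True; no jump
LOAD_FAST_LOAD_FAST t,t → push 2,2
BINARY_OP & → 2 & 2 = 2
STORE_FAST t → t=2
LOAD_FAST i → push 3
LOAD_CONST → push 1
BINARY_OP + → 3 + 1 = 4
STORE_FAST i → i=4
LOAD_FAST i → push 4
LOAD_CONST → push 5
COMPARE_OP bool(<) → 4 vs 5 = True
POP_JUMP_IF_FALSE → pop True; no jump
LOAD_FAST_LOAD_FAST t,t → push 2,2
BINARY_OP & → 2 & 2 = 2
STORE_FAST t → t=2
LOAD_FAST i → push 4
LOAD_CONST → push 1
BINARY_OP + → 4 + 1 = 5
STORE_FAST i → i=5
LOAD_FAST i → push 5
LOAD_CONST → push 5
COMPARE_OP bool(<) → 5 vs 5 = False
POP_JUMP_IF_FALSE → pop False; jump
LOAD_FAST t → push 2
RETURN_VALUE → return 2.

2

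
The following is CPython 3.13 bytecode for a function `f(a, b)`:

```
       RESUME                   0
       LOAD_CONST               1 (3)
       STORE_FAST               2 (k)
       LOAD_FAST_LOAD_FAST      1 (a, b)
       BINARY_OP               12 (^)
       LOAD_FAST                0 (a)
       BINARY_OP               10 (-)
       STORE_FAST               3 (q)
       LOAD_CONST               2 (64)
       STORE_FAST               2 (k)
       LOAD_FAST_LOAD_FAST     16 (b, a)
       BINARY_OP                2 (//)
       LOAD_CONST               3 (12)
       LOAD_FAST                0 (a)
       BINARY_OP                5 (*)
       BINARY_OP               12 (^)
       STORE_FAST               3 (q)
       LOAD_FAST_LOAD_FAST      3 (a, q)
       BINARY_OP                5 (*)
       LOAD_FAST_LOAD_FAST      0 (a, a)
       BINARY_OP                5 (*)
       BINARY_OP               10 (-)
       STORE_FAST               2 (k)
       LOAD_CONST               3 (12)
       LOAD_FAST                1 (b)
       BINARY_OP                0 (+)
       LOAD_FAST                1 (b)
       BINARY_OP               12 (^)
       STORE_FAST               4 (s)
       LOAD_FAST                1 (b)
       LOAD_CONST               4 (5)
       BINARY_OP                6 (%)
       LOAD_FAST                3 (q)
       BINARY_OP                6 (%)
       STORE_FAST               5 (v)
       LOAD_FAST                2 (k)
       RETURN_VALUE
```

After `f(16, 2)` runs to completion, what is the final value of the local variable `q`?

192

LOAD_CONST → push 3. Stack: [3]
STORE_FAST k → k=3. Stack: []
LOAD_FAST_LOAD_FAST a,b → push 16,2. Stack: [16, 2]
BINARY_OP ^ → 16 ^ 2 = 18. Stack: [18]
LOAD_FAST a → push 16. Stack: [18, 16]
BINARY_OP - → 18 - 16 = 2. Stack: [2]
STORE_FAST q → q=2. Stack: []
LOAD_CONST → push 64. Stack: [64]
STORE_FAST k → k=64. Stack: []
LOAD_FAST_LOAD_FAST b,a → push 2,16. Stack: [2, 16]
BINARY_OP // → 2 // 16 = 0. Stack: [0]
LOAD_CONST → push 12. Stack: [0, 12]
LOAD_FAST a → push 16. Stack: [0, 12, 16]
BINARY_OP * → 12 * 16 = 192. Stack: [0, 192]
BINARY_OP ^ → 0 ^ 192 = 192. Stack: [192]
STORE_FAST q → q=192. Stack: []
LOAD_FAST_LOAD_FAST a,q → push 16,192. Stack: [16, 192]
BINARY_OP * → 16 * 192 = 3072. Stack: [3072]
LOAD_FAST_LOAD_FAST a,a → push 16,16. Stack: [3072, 16, 16]
BINARY_OP * → 16 * 16 = 256. Stack: [3072, 256]
BINARY_OP - → 3072 - 256 = 2816. Stack: [2816]
STORE_FAST k → k=2816. Stack: []
LOAD_CONST → push 12. Stack: [12]
LOAD_FAST b → push 2. Stack: [12, 2]
BINARY_OP + → 12 + 2 = 14. Stack: [14]
LOAD_FAST b → push 2. Stack: [14, 2]
BINARY_OP ^ → 14 ^ 2 = 12. Stack: [12]
STORE_FAST s → s=12. Stack: []
LOAD_FAST b → push 2. Stack: [2]
LOAD_CONST → push 5. Stack: [2, 5]
BINARY_OP % → 2 % 5 = 2. Stack: [2]
LOAD_FAST q → push 192. Stack: [2, 192]
BINARY_OP % → 2 % 192 = 2. Stack: [2]
STORE_FAST v → v=2. Stack: []
LOAD_FAST k → push 2816. Stack: [2816]
RETURN_VALUE → return 2816.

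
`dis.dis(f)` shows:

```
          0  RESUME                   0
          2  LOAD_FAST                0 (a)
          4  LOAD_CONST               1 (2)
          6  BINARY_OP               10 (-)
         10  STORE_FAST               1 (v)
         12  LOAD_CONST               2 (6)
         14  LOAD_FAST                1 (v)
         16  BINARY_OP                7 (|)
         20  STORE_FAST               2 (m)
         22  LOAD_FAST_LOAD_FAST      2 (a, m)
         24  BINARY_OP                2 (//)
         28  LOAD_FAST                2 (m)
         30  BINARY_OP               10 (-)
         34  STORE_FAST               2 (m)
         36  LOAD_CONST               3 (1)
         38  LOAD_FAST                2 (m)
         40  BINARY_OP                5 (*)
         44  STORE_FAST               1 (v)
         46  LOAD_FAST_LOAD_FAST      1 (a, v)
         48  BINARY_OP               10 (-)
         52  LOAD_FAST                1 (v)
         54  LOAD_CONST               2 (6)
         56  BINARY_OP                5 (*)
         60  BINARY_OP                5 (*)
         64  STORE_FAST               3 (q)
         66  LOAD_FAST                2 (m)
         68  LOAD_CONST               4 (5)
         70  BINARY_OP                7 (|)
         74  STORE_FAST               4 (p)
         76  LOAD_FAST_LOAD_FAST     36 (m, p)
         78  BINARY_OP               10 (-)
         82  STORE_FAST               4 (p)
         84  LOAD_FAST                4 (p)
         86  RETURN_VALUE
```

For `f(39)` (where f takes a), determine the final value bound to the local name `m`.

-38

LOAD_FAST a → push 39. Stack: [39]
LOAD_CONST → push 2. Stack: [39, 2]
BINARY_OP - → 39 - 2 = 37. Stack: [37]
STORE_FAST v → v=37. Stack: []
LOAD_CONST → push 6. Stack: [6]
LOAD_FAST v → push 37. Stack: [6, 37]
BINARY_OP | → 6 | 37 = 39. Stack: [39]
STORE_FAST m → m=39. Stack: []
LOAD_FAST_LOAD_FAST a,m → push 39,39. Stack: [39, 39]
BINARY_OP // → 39 // 39 = 1. Stack: [1]
LOAD_FAST m → push 39. Stack: [1, 39]
BINARY_OP - → 1 - 39 = -38. Stack: [-38]
STORE_FAST m → m=-38. Stack: []
LOAD_CONST → push 1. Stack: [1]
LOAD_FAST m → push -38. Stack: [1, -38]
BINARY_OP * → 1 * -38 = -38. Stack: [-38]
STORE_FAST v → v=-38. Stack: []
LOAD_FAST_LOAD_FAST a,v → push 39,-38. Stack: [39, -38]
BINARY_OP - → 39 - -38 = 77. Stack: [77]
LOAD_FAST v → push -38. Stack: [77, -38]
LOAD_CONST → push 6. Stack: [77, -38, 6]
BINARY_OP * → -38 * 6 = -228. Stack: [77, -228]
BINARY_OP * → 77 * -228 = -17556. Stack: [-17556]
STORE_FAST q → q=-17556. Stack: []
LOAD_FAST m → push -38. Stack: [-38]
LOAD_CONST → push 5. Stack: [-38, 5]
BINARY_OP | → -38 | 5 = -33. Stack: [-33]
STORE_FAST p → p=-33. Stack: []
LOAD_FAST_LOAD_FAST m,p → push -38,-33. Stack: [-38, -33]
BINARY_OP - → -38 - -33 = -5. Stack: [-5]
STORE_FAST p → p=-5. Stack: []
LOAD_FAST p → push -5. Stack: [-5]
RETURN_VALUE → return -5.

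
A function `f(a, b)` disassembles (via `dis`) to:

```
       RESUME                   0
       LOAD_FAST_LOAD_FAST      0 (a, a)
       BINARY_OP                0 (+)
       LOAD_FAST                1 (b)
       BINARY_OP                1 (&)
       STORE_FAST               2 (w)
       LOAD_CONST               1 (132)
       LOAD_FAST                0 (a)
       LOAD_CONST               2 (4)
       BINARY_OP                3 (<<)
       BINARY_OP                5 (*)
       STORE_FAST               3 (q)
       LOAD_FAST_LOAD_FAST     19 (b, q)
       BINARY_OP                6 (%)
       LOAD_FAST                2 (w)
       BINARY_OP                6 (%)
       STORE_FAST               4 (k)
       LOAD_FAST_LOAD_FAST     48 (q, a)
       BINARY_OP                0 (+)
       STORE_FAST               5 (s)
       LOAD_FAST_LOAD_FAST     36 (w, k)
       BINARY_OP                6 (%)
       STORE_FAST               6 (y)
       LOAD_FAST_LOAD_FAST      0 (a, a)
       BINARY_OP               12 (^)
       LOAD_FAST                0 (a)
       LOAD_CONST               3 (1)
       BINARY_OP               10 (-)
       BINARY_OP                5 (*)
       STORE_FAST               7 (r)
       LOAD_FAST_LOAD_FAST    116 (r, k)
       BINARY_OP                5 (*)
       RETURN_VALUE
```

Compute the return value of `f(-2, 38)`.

0

LOAD_FAST_LOAD_FAST a,a → push -2,-2. Stack: [-2, -2]
BINARY_OP + → -2 + -2 = -4. Stack: [-4]
LOAD_FAST b → push 38. Stack: [-4, 38]
BINARY_OP & → -4 & 38 = 36. Stack: [36]
STORE_FAST w → w=36. Stack: []
LOAD_CONST → push 132. Stack: [132]
LOAD_FAST a → push -2. Stack: [132, -2]
LOAD_CONST → push 4. Stack: [132, -2, 4]
BINARY_OP << → -2 << 4 = -32. Stack: [132, -32]
BINARY_OP * → 132 * -32 = -4224. Stack: [-4224]
STORE_FAST q → q=-4224. Stack: []
LOAD_FAST_LOAD_FAST b,q → push 38,-4224. Stack: [38, -4224]
BINARY_OP % → 38 % -4224 = -4186. Stack: [-4186]
LOAD_FAST w → push 36. Stack: [-4186, 36]
BINARY_OP % → -4186 % 36 = 26. Stack: [26]
STORE_FAST k → k=26. Stack: []
LOAD_FAST_LOAD_FAST q,a → push -4224,-2. Stack: [-4224, -2]
BINARY_OP + → -4224 + -2 = -4226. Stack: [-4226]
STORE_FAST s → s=-4226. Stack: []
LOAD_FAST_LOAD_FAST w,k → push 36,26. Stack: [36, 26]
BINARY_OP % → 36 % 26 = 10. Stack: [10]
STORE_FAST y → y=10. Stack: []
LOAD_FAST_LOAD_FAST a,a → push -2,-2. Stack: [-2, -2]
BINARY_OP ^ → -2 ^ -2 = 0. Stack: [0]
LOAD_FAST a → push -2. Stack: [0, -2]
LOAD_CONST → push 1. Stack: [0, -2, 1]
BINARY_OP - → -2 - 1 = -3. Stack: [0, -3]
BINARY_OP * → 0 * -3 = 0. Stack: [0]
STORE_FAST r → r=0. Stack: []
LOAD_FAST_LOAD_FAST r,k → push 0,26. Stack: [0, 26]
BINARY_OP * → 0 * 26 = 0. Stack: [0]
RETURN_VALUE → return 0.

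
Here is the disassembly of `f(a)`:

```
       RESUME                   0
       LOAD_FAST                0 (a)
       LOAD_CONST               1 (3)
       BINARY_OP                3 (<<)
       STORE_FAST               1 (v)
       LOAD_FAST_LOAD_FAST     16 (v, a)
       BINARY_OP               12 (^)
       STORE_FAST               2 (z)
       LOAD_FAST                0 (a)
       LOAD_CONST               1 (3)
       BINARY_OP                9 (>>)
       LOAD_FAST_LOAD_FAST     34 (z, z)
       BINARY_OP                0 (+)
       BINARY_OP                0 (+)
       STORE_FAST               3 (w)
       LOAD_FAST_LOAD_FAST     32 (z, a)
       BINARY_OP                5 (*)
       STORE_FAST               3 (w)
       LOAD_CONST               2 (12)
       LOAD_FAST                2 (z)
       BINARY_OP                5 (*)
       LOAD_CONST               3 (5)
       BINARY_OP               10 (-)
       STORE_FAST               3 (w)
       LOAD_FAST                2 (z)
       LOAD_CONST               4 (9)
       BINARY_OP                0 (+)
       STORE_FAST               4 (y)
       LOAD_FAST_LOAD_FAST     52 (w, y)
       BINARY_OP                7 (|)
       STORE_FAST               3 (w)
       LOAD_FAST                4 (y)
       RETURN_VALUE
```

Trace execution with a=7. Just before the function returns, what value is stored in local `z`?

63

LOAD_FAST a → push 7. Stack: [7]
LOAD_CONST → push 3. Stack: [7, 3]
BINARY_OP << → 7 << 3 = 56. Stack: [56]
STORE_FAST v → v=56. Stack: []
LOAD_FAST_LOAD_FAST v,a → push 56,7. Stack: [56, 7]
BINARY_OP ^ → 56 ^ 7 = 63. Stack: [63]
STORE_FAST z → z=63. Stack: []
LOAD_FAST a → push 7. Stack: [7]
LOAD_CONST → push 3. Stack: [7, 3]
BINARY_OP >> → 7 >> 3 = 0. Stack: [0]
LOAD_FAST_LOAD_FAST z,z → push 63,63. Stack: [0, 63, 63]
BINARY_OP + → 63 + 63 = 126. Stack: [0, 126]
BINARY_OP + → 0 + 126 = 126. Stack: [126]
STORE_FAST w → w=126. Stack: []
LOAD_FAST_LOAD_FAST z,a → push 63,7. Stack: [63, 7]
BINARY_OP * → 63 * 7 = 441. Stack: [441]
STORE_FAST w → w=441. Stack: []
LOAD_CONST → push 12. Stack: [12]
LOAD_FAST z → push 63. Stack: [12, 63]
BINARY_OP * → 12 * 63 = 756. Stack: [756]
LOAD_CONST → push 5. Stack: [756, 5]
BINARY_OP - → 756 - 5 = 751. Stack: [751]
STORE_FAST w → w=751. Stack: []
LOAD_FAST z → push 63. Stack: [63]
LOAD_CONST → push 9. Stack: [63, 9]
BINARY_OP + → 63 + 9 = 72. Stack: [72]
STORE_FAST y → y=72. Stack: []
LOAD_FAST_LOAD_FAST w,y → push 751,72. Stack: [751, 72]
BINARY_OP | → 751 | 72 = 751. Stack: [751]
STORE_FAST w → w=751. Stack: []
LOAD_FAST y → push 72. Stack: [72]
RETURN_VALUE → return 72.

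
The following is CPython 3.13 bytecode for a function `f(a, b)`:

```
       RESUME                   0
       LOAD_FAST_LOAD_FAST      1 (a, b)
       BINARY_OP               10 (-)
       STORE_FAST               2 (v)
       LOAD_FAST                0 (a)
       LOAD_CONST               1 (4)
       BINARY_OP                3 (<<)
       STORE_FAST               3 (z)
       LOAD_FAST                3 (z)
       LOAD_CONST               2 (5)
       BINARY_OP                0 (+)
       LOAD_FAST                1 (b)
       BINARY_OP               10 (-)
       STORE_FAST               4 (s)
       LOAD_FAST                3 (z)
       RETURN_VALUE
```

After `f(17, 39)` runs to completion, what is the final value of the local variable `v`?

-22

LOAD_FAST_LOAD_FAST a,b → push 17,39. Stack: [17, 39]
BINARY_OP - → 17 - 39 = -22. Stack: [-22]
STORE_FAST v → v=-22. Stack: []
LOAD_FAST a → push 17. Stack: [17]
LOAD_CONST → push 4. Stack: [17, 4]
BINARY_OP << → 17 << 4 = 272. Stack: [272]
STORE_FAST z → z=272. Stack: []
LOAD_FAST z → push 272. Stack: [272]
LOAD_CONST → push 5. Stack: [272, 5]
BINARY_OP + → 272 + 5 = 277. Stack: [277]
LOAD_FAST b → push 39. Stack: [277, 39]
BINARY_OP - → 277 - 39 = 238. Stack: [238]
STORE_FAST s → s=238. Stack: []
LOAD_FAST z → push 272. Stack: [272]
RETURN_VALUE → return 272.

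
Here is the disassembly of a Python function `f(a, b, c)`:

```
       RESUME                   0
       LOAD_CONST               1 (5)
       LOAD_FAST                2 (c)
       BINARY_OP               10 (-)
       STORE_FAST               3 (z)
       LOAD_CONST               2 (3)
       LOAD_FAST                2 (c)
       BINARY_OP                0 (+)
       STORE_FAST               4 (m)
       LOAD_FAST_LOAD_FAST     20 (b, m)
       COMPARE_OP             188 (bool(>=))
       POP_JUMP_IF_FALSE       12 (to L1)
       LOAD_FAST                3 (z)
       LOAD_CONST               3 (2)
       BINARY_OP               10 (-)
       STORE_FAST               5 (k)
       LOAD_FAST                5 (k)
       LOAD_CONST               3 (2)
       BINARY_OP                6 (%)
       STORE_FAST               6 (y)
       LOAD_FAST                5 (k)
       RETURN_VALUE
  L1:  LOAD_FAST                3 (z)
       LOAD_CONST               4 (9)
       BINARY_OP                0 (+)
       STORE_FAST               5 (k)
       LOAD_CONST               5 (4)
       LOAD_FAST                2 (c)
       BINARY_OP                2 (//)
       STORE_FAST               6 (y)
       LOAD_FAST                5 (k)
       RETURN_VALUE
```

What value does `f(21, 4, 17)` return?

-3

LOAD_CONST → push 5. Stack: [5]
LOAD_FAST c → push 17. Stack: [5, 17]
BINARY_OP - → 5 - 17 = -12. Stack: [-12]
STORE_FAST z → z=-12. Stack: []
LOAD_CONST → push 3. Stack: [3]
LOAD_FAST c → push 17. Stack: [3, 17]
BINARY_OP + → 3 + 17 = 20. Stack: [20]
STORE_FAST m → m=20. Stack: []
LOAD_FAST_LOAD_FAST b,m → push 4,20. Stack: [4, 20]
COMPARE_OP bool(>=) → 4 vs 20 = False. Stack: [False]
POP_JUMP_IF_FALSE → pop False; jump. Stack: []
LOAD_FAST z → push -12. Stack: [-12]
LOAD_CONST → push 9. Stack: [-12, 9]
BINARY_OP + → -12 + 9 = -3. Stack: [-3]
STORE_FAST k → k=-3. Stack: []
LOAD_CONST → push 4. Stack: [4]
LOAD_FAST c → push 17. Stack: [4, 17]
BINARY_OP // → 4 // 17 = 0. Stack: [0]
STORE_FAST y → y=0. Stack: []
LOAD_FAST k → push -3. Stack: [-3]
RETURN_VALUE → return -3.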